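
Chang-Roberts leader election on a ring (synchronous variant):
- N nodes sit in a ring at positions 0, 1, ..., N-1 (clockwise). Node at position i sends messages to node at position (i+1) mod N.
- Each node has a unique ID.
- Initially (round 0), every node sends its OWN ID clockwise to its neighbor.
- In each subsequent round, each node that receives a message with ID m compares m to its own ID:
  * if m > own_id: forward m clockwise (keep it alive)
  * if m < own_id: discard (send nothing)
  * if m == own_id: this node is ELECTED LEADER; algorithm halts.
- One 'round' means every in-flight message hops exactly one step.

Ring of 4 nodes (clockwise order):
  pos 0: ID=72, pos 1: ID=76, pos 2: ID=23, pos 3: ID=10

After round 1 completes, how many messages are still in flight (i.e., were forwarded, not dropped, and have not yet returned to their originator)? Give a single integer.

Answer: 2

Derivation:
Round 1: pos1(id76) recv 72: drop; pos2(id23) recv 76: fwd; pos3(id10) recv 23: fwd; pos0(id72) recv 10: drop
After round 1: 2 messages still in flight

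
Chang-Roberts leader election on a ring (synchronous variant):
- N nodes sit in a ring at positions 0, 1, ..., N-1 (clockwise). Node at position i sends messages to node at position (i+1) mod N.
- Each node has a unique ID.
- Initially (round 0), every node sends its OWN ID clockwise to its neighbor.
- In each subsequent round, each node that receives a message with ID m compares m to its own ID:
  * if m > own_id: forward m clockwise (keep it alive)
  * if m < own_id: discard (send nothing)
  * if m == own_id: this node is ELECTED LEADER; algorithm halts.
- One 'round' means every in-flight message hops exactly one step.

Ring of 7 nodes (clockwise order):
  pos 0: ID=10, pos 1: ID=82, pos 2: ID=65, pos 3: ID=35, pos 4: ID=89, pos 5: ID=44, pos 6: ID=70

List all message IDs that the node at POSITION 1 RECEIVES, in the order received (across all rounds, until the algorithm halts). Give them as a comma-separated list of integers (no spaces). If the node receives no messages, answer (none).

Answer: 10,70,89

Derivation:
Round 1: pos1(id82) recv 10: drop; pos2(id65) recv 82: fwd; pos3(id35) recv 65: fwd; pos4(id89) recv 35: drop; pos5(id44) recv 89: fwd; pos6(id70) recv 44: drop; pos0(id10) recv 70: fwd
Round 2: pos3(id35) recv 82: fwd; pos4(id89) recv 65: drop; pos6(id70) recv 89: fwd; pos1(id82) recv 70: drop
Round 3: pos4(id89) recv 82: drop; pos0(id10) recv 89: fwd
Round 4: pos1(id82) recv 89: fwd
Round 5: pos2(id65) recv 89: fwd
Round 6: pos3(id35) recv 89: fwd
Round 7: pos4(id89) recv 89: ELECTED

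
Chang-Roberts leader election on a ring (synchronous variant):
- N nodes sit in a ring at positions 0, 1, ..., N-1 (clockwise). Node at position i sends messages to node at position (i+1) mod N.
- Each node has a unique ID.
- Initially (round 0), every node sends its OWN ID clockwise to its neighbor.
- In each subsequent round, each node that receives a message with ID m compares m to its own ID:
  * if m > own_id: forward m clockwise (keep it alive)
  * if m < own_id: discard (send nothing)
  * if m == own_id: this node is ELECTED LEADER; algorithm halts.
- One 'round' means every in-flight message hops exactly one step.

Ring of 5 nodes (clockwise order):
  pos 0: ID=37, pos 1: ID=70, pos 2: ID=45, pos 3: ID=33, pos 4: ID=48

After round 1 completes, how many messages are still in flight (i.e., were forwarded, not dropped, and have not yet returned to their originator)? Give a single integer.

Answer: 3

Derivation:
Round 1: pos1(id70) recv 37: drop; pos2(id45) recv 70: fwd; pos3(id33) recv 45: fwd; pos4(id48) recv 33: drop; pos0(id37) recv 48: fwd
After round 1: 3 messages still in flight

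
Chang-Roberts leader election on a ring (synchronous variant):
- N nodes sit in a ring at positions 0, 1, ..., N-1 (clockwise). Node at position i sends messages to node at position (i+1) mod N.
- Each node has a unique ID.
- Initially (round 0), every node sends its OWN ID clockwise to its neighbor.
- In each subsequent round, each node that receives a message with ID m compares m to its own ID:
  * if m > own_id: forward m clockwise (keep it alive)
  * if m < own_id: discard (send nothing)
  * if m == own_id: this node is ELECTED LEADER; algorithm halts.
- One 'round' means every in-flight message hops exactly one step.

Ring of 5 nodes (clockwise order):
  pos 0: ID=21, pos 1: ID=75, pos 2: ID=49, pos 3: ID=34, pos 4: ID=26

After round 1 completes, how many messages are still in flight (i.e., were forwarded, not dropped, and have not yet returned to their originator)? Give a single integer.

Answer: 4

Derivation:
Round 1: pos1(id75) recv 21: drop; pos2(id49) recv 75: fwd; pos3(id34) recv 49: fwd; pos4(id26) recv 34: fwd; pos0(id21) recv 26: fwd
After round 1: 4 messages still in flight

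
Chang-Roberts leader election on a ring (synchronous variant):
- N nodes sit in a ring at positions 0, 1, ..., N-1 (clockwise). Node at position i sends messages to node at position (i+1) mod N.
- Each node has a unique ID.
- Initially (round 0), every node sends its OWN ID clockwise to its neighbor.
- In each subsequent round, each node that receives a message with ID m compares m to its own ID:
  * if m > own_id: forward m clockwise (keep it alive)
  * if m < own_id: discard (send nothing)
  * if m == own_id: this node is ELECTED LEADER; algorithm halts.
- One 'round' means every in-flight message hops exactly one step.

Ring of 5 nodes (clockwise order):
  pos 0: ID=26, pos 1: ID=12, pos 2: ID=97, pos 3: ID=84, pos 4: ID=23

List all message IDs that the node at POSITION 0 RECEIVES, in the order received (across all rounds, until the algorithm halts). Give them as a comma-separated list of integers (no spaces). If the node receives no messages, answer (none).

Round 1: pos1(id12) recv 26: fwd; pos2(id97) recv 12: drop; pos3(id84) recv 97: fwd; pos4(id23) recv 84: fwd; pos0(id26) recv 23: drop
Round 2: pos2(id97) recv 26: drop; pos4(id23) recv 97: fwd; pos0(id26) recv 84: fwd
Round 3: pos0(id26) recv 97: fwd; pos1(id12) recv 84: fwd
Round 4: pos1(id12) recv 97: fwd; pos2(id97) recv 84: drop
Round 5: pos2(id97) recv 97: ELECTED

Answer: 23,84,97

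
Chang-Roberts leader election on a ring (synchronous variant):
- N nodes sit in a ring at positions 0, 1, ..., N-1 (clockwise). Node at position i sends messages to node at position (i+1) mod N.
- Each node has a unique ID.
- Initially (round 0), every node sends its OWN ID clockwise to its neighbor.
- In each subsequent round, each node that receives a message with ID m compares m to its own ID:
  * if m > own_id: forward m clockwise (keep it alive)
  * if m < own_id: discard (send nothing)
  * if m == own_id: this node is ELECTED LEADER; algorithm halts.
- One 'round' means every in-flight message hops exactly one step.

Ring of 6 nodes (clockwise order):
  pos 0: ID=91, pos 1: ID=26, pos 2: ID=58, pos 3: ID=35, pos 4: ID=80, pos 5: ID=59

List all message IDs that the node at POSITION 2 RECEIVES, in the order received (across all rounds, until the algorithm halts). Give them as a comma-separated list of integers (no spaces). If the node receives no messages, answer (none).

Round 1: pos1(id26) recv 91: fwd; pos2(id58) recv 26: drop; pos3(id35) recv 58: fwd; pos4(id80) recv 35: drop; pos5(id59) recv 80: fwd; pos0(id91) recv 59: drop
Round 2: pos2(id58) recv 91: fwd; pos4(id80) recv 58: drop; pos0(id91) recv 80: drop
Round 3: pos3(id35) recv 91: fwd
Round 4: pos4(id80) recv 91: fwd
Round 5: pos5(id59) recv 91: fwd
Round 6: pos0(id91) recv 91: ELECTED

Answer: 26,91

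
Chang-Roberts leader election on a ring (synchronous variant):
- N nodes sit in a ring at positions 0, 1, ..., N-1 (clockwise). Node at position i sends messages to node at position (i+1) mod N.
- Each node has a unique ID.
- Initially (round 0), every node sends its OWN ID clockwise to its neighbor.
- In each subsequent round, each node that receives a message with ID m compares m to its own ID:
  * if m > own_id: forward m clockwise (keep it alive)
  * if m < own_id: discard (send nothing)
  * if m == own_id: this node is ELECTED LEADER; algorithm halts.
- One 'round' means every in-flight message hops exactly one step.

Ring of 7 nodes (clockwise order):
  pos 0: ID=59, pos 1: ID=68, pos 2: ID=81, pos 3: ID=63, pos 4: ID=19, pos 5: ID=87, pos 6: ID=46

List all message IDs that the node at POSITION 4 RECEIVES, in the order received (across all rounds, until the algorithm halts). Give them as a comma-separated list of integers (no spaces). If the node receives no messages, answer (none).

Round 1: pos1(id68) recv 59: drop; pos2(id81) recv 68: drop; pos3(id63) recv 81: fwd; pos4(id19) recv 63: fwd; pos5(id87) recv 19: drop; pos6(id46) recv 87: fwd; pos0(id59) recv 46: drop
Round 2: pos4(id19) recv 81: fwd; pos5(id87) recv 63: drop; pos0(id59) recv 87: fwd
Round 3: pos5(id87) recv 81: drop; pos1(id68) recv 87: fwd
Round 4: pos2(id81) recv 87: fwd
Round 5: pos3(id63) recv 87: fwd
Round 6: pos4(id19) recv 87: fwd
Round 7: pos5(id87) recv 87: ELECTED

Answer: 63,81,87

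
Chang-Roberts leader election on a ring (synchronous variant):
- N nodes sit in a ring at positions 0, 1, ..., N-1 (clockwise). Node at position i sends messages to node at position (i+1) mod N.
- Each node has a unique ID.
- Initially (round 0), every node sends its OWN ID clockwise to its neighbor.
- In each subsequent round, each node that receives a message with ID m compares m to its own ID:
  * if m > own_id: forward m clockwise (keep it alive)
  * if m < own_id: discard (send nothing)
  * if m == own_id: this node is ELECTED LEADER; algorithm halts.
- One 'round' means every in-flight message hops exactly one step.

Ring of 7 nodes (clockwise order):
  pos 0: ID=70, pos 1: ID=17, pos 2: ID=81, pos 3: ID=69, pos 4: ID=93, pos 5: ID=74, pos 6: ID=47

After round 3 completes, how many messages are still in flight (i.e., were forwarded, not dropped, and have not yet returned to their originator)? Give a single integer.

Answer: 2

Derivation:
Round 1: pos1(id17) recv 70: fwd; pos2(id81) recv 17: drop; pos3(id69) recv 81: fwd; pos4(id93) recv 69: drop; pos5(id74) recv 93: fwd; pos6(id47) recv 74: fwd; pos0(id70) recv 47: drop
Round 2: pos2(id81) recv 70: drop; pos4(id93) recv 81: drop; pos6(id47) recv 93: fwd; pos0(id70) recv 74: fwd
Round 3: pos0(id70) recv 93: fwd; pos1(id17) recv 74: fwd
After round 3: 2 messages still in flight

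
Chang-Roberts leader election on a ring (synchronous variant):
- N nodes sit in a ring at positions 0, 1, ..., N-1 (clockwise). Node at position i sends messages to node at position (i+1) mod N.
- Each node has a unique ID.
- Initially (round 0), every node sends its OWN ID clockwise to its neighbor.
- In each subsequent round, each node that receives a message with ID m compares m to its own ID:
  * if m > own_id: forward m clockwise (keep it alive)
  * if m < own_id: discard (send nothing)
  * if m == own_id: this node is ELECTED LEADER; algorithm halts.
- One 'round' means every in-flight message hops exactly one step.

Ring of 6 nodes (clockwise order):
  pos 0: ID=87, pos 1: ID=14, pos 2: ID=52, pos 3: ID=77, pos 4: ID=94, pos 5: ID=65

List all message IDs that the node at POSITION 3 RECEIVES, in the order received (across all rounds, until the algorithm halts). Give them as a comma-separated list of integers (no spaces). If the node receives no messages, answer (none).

Round 1: pos1(id14) recv 87: fwd; pos2(id52) recv 14: drop; pos3(id77) recv 52: drop; pos4(id94) recv 77: drop; pos5(id65) recv 94: fwd; pos0(id87) recv 65: drop
Round 2: pos2(id52) recv 87: fwd; pos0(id87) recv 94: fwd
Round 3: pos3(id77) recv 87: fwd; pos1(id14) recv 94: fwd
Round 4: pos4(id94) recv 87: drop; pos2(id52) recv 94: fwd
Round 5: pos3(id77) recv 94: fwd
Round 6: pos4(id94) recv 94: ELECTED

Answer: 52,87,94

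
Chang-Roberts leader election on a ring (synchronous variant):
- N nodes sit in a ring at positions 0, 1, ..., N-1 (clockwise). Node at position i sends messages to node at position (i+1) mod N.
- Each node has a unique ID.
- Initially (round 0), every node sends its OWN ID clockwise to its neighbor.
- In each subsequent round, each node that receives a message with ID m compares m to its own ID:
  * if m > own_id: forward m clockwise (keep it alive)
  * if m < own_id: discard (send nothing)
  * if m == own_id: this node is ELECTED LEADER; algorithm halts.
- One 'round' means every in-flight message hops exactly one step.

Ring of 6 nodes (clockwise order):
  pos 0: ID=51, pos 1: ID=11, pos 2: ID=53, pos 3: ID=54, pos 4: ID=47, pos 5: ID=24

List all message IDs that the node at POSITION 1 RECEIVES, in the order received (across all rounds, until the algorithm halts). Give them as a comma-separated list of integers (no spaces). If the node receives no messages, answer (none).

Answer: 51,54

Derivation:
Round 1: pos1(id11) recv 51: fwd; pos2(id53) recv 11: drop; pos3(id54) recv 53: drop; pos4(id47) recv 54: fwd; pos5(id24) recv 47: fwd; pos0(id51) recv 24: drop
Round 2: pos2(id53) recv 51: drop; pos5(id24) recv 54: fwd; pos0(id51) recv 47: drop
Round 3: pos0(id51) recv 54: fwd
Round 4: pos1(id11) recv 54: fwd
Round 5: pos2(id53) recv 54: fwd
Round 6: pos3(id54) recv 54: ELECTED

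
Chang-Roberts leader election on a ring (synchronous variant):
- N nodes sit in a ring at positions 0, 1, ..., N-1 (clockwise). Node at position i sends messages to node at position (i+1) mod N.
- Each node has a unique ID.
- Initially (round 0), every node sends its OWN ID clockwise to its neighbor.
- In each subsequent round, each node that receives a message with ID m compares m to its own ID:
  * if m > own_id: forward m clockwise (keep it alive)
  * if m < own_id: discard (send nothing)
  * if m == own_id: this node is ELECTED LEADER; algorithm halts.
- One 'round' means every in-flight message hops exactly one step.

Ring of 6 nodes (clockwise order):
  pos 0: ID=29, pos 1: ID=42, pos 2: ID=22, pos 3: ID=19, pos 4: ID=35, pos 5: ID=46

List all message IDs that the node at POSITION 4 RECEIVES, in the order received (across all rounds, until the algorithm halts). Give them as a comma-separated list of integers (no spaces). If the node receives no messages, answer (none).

Answer: 19,22,42,46

Derivation:
Round 1: pos1(id42) recv 29: drop; pos2(id22) recv 42: fwd; pos3(id19) recv 22: fwd; pos4(id35) recv 19: drop; pos5(id46) recv 35: drop; pos0(id29) recv 46: fwd
Round 2: pos3(id19) recv 42: fwd; pos4(id35) recv 22: drop; pos1(id42) recv 46: fwd
Round 3: pos4(id35) recv 42: fwd; pos2(id22) recv 46: fwd
Round 4: pos5(id46) recv 42: drop; pos3(id19) recv 46: fwd
Round 5: pos4(id35) recv 46: fwd
Round 6: pos5(id46) recv 46: ELECTED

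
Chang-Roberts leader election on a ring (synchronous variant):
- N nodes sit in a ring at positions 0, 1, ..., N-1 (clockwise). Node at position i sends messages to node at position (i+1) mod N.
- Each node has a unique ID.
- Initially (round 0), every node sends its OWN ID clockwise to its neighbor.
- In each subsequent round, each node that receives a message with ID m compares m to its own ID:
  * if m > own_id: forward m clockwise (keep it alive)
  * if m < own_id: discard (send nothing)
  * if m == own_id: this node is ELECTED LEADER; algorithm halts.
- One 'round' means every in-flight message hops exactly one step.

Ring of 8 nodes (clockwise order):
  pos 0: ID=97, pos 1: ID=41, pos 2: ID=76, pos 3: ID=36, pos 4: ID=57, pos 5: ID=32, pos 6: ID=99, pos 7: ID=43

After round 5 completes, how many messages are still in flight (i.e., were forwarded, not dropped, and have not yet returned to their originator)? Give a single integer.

Answer: 2

Derivation:
Round 1: pos1(id41) recv 97: fwd; pos2(id76) recv 41: drop; pos3(id36) recv 76: fwd; pos4(id57) recv 36: drop; pos5(id32) recv 57: fwd; pos6(id99) recv 32: drop; pos7(id43) recv 99: fwd; pos0(id97) recv 43: drop
Round 2: pos2(id76) recv 97: fwd; pos4(id57) recv 76: fwd; pos6(id99) recv 57: drop; pos0(id97) recv 99: fwd
Round 3: pos3(id36) recv 97: fwd; pos5(id32) recv 76: fwd; pos1(id41) recv 99: fwd
Round 4: pos4(id57) recv 97: fwd; pos6(id99) recv 76: drop; pos2(id76) recv 99: fwd
Round 5: pos5(id32) recv 97: fwd; pos3(id36) recv 99: fwd
After round 5: 2 messages still in flight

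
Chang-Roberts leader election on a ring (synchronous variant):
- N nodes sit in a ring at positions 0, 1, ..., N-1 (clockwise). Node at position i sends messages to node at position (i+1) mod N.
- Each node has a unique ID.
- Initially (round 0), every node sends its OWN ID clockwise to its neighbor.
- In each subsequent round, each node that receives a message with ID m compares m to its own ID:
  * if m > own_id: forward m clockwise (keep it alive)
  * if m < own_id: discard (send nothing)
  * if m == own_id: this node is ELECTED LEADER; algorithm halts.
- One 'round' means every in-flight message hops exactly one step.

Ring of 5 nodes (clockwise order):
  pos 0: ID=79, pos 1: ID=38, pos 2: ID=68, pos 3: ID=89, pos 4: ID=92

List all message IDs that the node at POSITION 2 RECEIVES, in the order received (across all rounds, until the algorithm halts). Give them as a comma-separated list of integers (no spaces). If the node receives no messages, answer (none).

Round 1: pos1(id38) recv 79: fwd; pos2(id68) recv 38: drop; pos3(id89) recv 68: drop; pos4(id92) recv 89: drop; pos0(id79) recv 92: fwd
Round 2: pos2(id68) recv 79: fwd; pos1(id38) recv 92: fwd
Round 3: pos3(id89) recv 79: drop; pos2(id68) recv 92: fwd
Round 4: pos3(id89) recv 92: fwd
Round 5: pos4(id92) recv 92: ELECTED

Answer: 38,79,92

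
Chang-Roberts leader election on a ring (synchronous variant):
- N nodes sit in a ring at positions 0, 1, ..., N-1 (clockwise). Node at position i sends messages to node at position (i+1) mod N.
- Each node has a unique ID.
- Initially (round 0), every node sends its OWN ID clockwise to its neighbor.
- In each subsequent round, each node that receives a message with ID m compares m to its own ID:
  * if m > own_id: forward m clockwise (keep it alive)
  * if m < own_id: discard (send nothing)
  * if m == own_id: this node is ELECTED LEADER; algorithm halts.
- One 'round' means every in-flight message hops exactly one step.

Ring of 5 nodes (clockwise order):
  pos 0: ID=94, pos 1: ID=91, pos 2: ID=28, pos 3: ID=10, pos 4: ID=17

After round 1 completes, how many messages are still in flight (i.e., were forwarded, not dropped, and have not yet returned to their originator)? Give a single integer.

Answer: 3

Derivation:
Round 1: pos1(id91) recv 94: fwd; pos2(id28) recv 91: fwd; pos3(id10) recv 28: fwd; pos4(id17) recv 10: drop; pos0(id94) recv 17: drop
After round 1: 3 messages still in flight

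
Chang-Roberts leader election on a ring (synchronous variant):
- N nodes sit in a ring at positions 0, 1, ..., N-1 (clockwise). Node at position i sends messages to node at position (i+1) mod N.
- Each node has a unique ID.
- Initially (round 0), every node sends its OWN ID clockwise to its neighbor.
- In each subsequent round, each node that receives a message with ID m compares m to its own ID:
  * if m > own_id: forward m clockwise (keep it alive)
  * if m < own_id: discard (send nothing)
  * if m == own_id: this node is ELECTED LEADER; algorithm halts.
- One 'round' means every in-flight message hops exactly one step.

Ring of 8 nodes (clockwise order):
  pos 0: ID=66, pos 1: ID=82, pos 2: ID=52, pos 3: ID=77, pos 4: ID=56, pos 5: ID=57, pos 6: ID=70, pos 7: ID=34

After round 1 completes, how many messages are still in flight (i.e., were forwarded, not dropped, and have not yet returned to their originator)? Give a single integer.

Round 1: pos1(id82) recv 66: drop; pos2(id52) recv 82: fwd; pos3(id77) recv 52: drop; pos4(id56) recv 77: fwd; pos5(id57) recv 56: drop; pos6(id70) recv 57: drop; pos7(id34) recv 70: fwd; pos0(id66) recv 34: drop
After round 1: 3 messages still in flight

Answer: 3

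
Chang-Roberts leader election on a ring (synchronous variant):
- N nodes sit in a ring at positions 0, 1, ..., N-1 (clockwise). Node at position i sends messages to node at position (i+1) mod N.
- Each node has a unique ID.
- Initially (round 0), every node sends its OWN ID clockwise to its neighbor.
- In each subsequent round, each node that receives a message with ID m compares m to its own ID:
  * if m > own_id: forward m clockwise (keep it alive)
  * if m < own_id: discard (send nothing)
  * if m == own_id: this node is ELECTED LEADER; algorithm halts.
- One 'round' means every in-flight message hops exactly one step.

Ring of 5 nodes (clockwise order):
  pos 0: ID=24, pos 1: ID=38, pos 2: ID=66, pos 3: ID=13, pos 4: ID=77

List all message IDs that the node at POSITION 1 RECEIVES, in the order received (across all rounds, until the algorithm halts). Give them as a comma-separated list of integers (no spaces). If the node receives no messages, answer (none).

Answer: 24,77

Derivation:
Round 1: pos1(id38) recv 24: drop; pos2(id66) recv 38: drop; pos3(id13) recv 66: fwd; pos4(id77) recv 13: drop; pos0(id24) recv 77: fwd
Round 2: pos4(id77) recv 66: drop; pos1(id38) recv 77: fwd
Round 3: pos2(id66) recv 77: fwd
Round 4: pos3(id13) recv 77: fwd
Round 5: pos4(id77) recv 77: ELECTED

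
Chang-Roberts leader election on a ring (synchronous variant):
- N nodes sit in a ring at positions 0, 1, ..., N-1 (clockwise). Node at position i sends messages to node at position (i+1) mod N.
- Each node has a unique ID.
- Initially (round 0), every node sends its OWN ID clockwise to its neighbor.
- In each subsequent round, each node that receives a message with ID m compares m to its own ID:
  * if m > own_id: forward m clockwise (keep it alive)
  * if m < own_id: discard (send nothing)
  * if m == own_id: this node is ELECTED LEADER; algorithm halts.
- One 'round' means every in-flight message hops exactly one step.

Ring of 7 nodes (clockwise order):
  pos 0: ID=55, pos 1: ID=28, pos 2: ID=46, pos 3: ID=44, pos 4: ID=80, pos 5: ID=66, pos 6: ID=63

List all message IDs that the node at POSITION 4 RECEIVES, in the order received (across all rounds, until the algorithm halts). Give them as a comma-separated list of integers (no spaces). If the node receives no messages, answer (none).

Answer: 44,46,55,63,66,80

Derivation:
Round 1: pos1(id28) recv 55: fwd; pos2(id46) recv 28: drop; pos3(id44) recv 46: fwd; pos4(id80) recv 44: drop; pos5(id66) recv 80: fwd; pos6(id63) recv 66: fwd; pos0(id55) recv 63: fwd
Round 2: pos2(id46) recv 55: fwd; pos4(id80) recv 46: drop; pos6(id63) recv 80: fwd; pos0(id55) recv 66: fwd; pos1(id28) recv 63: fwd
Round 3: pos3(id44) recv 55: fwd; pos0(id55) recv 80: fwd; pos1(id28) recv 66: fwd; pos2(id46) recv 63: fwd
Round 4: pos4(id80) recv 55: drop; pos1(id28) recv 80: fwd; pos2(id46) recv 66: fwd; pos3(id44) recv 63: fwd
Round 5: pos2(id46) recv 80: fwd; pos3(id44) recv 66: fwd; pos4(id80) recv 63: drop
Round 6: pos3(id44) recv 80: fwd; pos4(id80) recv 66: drop
Round 7: pos4(id80) recv 80: ELECTED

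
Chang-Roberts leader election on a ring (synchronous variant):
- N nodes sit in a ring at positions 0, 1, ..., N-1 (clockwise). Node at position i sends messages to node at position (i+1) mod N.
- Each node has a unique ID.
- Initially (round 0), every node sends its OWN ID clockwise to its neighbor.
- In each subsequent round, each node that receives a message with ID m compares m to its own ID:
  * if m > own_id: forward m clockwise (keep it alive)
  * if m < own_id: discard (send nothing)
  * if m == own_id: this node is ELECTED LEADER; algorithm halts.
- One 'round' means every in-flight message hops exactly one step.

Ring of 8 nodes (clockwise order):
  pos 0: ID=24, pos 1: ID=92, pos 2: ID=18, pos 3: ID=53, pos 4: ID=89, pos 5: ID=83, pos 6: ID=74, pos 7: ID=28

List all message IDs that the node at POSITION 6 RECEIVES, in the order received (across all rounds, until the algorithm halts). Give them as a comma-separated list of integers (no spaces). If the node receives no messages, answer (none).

Round 1: pos1(id92) recv 24: drop; pos2(id18) recv 92: fwd; pos3(id53) recv 18: drop; pos4(id89) recv 53: drop; pos5(id83) recv 89: fwd; pos6(id74) recv 83: fwd; pos7(id28) recv 74: fwd; pos0(id24) recv 28: fwd
Round 2: pos3(id53) recv 92: fwd; pos6(id74) recv 89: fwd; pos7(id28) recv 83: fwd; pos0(id24) recv 74: fwd; pos1(id92) recv 28: drop
Round 3: pos4(id89) recv 92: fwd; pos7(id28) recv 89: fwd; pos0(id24) recv 83: fwd; pos1(id92) recv 74: drop
Round 4: pos5(id83) recv 92: fwd; pos0(id24) recv 89: fwd; pos1(id92) recv 83: drop
Round 5: pos6(id74) recv 92: fwd; pos1(id92) recv 89: drop
Round 6: pos7(id28) recv 92: fwd
Round 7: pos0(id24) recv 92: fwd
Round 8: pos1(id92) recv 92: ELECTED

Answer: 83,89,92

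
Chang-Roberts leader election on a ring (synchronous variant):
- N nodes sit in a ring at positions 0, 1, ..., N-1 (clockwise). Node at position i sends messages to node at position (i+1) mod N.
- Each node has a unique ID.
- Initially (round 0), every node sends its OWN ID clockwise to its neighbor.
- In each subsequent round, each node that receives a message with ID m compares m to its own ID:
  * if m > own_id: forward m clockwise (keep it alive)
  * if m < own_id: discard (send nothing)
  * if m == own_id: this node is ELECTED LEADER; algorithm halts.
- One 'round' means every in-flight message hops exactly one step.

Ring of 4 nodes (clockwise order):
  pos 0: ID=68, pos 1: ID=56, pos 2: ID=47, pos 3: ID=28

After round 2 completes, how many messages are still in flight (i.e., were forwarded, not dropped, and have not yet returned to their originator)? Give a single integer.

Round 1: pos1(id56) recv 68: fwd; pos2(id47) recv 56: fwd; pos3(id28) recv 47: fwd; pos0(id68) recv 28: drop
Round 2: pos2(id47) recv 68: fwd; pos3(id28) recv 56: fwd; pos0(id68) recv 47: drop
After round 2: 2 messages still in flight

Answer: 2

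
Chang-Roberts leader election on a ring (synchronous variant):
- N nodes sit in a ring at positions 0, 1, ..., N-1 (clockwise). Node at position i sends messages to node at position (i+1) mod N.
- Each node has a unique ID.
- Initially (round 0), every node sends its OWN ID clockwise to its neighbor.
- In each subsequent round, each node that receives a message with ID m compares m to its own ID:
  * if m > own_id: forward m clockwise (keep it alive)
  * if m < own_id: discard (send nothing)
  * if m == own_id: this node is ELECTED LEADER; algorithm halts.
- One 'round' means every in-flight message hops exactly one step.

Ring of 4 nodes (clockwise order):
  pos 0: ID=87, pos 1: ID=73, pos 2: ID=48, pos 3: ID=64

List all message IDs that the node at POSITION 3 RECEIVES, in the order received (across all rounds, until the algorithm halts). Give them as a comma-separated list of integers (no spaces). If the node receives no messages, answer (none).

Answer: 48,73,87

Derivation:
Round 1: pos1(id73) recv 87: fwd; pos2(id48) recv 73: fwd; pos3(id64) recv 48: drop; pos0(id87) recv 64: drop
Round 2: pos2(id48) recv 87: fwd; pos3(id64) recv 73: fwd
Round 3: pos3(id64) recv 87: fwd; pos0(id87) recv 73: drop
Round 4: pos0(id87) recv 87: ELECTED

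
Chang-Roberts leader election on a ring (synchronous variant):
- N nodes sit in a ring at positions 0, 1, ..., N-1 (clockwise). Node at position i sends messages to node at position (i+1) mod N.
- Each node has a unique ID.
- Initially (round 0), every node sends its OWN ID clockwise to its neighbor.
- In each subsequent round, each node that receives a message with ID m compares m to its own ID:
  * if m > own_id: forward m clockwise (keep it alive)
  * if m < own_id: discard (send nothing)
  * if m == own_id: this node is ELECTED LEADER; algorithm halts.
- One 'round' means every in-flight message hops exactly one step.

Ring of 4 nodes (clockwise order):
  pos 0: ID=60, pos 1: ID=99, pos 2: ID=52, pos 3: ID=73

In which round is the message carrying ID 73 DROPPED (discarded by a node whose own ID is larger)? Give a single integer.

Answer: 2

Derivation:
Round 1: pos1(id99) recv 60: drop; pos2(id52) recv 99: fwd; pos3(id73) recv 52: drop; pos0(id60) recv 73: fwd
Round 2: pos3(id73) recv 99: fwd; pos1(id99) recv 73: drop
Round 3: pos0(id60) recv 99: fwd
Round 4: pos1(id99) recv 99: ELECTED
Message ID 73 originates at pos 3; dropped at pos 1 in round 2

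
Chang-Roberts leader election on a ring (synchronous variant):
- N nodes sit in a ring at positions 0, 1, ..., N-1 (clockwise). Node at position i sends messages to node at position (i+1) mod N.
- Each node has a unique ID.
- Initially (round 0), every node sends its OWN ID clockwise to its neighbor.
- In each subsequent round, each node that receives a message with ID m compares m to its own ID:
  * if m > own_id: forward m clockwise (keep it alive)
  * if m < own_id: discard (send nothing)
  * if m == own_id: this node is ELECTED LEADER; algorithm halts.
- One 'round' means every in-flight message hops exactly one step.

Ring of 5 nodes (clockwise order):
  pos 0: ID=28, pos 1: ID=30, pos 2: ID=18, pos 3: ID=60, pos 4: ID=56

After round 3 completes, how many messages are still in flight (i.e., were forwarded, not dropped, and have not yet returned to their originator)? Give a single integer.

Round 1: pos1(id30) recv 28: drop; pos2(id18) recv 30: fwd; pos3(id60) recv 18: drop; pos4(id56) recv 60: fwd; pos0(id28) recv 56: fwd
Round 2: pos3(id60) recv 30: drop; pos0(id28) recv 60: fwd; pos1(id30) recv 56: fwd
Round 3: pos1(id30) recv 60: fwd; pos2(id18) recv 56: fwd
After round 3: 2 messages still in flight

Answer: 2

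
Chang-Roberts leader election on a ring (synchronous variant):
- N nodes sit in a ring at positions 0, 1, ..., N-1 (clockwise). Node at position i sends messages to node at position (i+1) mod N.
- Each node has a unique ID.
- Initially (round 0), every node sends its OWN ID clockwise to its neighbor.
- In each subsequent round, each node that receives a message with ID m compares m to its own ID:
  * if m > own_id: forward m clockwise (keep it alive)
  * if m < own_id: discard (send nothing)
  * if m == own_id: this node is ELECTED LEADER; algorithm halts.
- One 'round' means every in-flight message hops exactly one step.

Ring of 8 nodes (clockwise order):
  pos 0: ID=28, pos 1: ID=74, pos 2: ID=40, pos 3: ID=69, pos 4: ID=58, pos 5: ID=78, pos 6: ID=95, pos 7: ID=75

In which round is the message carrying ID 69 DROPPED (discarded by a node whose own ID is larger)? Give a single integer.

Round 1: pos1(id74) recv 28: drop; pos2(id40) recv 74: fwd; pos3(id69) recv 40: drop; pos4(id58) recv 69: fwd; pos5(id78) recv 58: drop; pos6(id95) recv 78: drop; pos7(id75) recv 95: fwd; pos0(id28) recv 75: fwd
Round 2: pos3(id69) recv 74: fwd; pos5(id78) recv 69: drop; pos0(id28) recv 95: fwd; pos1(id74) recv 75: fwd
Round 3: pos4(id58) recv 74: fwd; pos1(id74) recv 95: fwd; pos2(id40) recv 75: fwd
Round 4: pos5(id78) recv 74: drop; pos2(id40) recv 95: fwd; pos3(id69) recv 75: fwd
Round 5: pos3(id69) recv 95: fwd; pos4(id58) recv 75: fwd
Round 6: pos4(id58) recv 95: fwd; pos5(id78) recv 75: drop
Round 7: pos5(id78) recv 95: fwd
Round 8: pos6(id95) recv 95: ELECTED
Message ID 69 originates at pos 3; dropped at pos 5 in round 2

Answer: 2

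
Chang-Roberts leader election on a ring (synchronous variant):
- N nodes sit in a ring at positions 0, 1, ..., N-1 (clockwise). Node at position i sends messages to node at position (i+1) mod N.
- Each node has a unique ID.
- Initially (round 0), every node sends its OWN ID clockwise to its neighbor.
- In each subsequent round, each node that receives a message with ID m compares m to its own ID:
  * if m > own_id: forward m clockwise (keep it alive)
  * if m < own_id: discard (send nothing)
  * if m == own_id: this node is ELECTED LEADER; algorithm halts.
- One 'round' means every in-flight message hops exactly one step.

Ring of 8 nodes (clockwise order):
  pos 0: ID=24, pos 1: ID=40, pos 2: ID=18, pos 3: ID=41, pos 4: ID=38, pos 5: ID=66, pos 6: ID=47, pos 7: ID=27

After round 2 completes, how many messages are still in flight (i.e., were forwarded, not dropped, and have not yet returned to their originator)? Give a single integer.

Round 1: pos1(id40) recv 24: drop; pos2(id18) recv 40: fwd; pos3(id41) recv 18: drop; pos4(id38) recv 41: fwd; pos5(id66) recv 38: drop; pos6(id47) recv 66: fwd; pos7(id27) recv 47: fwd; pos0(id24) recv 27: fwd
Round 2: pos3(id41) recv 40: drop; pos5(id66) recv 41: drop; pos7(id27) recv 66: fwd; pos0(id24) recv 47: fwd; pos1(id40) recv 27: drop
After round 2: 2 messages still in flight

Answer: 2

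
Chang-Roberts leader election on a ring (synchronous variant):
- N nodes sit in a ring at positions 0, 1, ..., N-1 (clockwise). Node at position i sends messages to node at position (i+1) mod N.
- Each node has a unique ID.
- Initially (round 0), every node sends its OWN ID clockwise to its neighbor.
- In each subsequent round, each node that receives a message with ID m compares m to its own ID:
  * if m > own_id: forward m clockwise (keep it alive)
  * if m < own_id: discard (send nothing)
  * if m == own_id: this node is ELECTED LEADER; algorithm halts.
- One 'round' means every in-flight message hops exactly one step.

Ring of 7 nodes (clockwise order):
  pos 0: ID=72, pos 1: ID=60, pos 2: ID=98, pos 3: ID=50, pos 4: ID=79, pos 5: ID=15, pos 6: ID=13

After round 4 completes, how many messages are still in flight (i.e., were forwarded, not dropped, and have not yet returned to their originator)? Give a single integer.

Round 1: pos1(id60) recv 72: fwd; pos2(id98) recv 60: drop; pos3(id50) recv 98: fwd; pos4(id79) recv 50: drop; pos5(id15) recv 79: fwd; pos6(id13) recv 15: fwd; pos0(id72) recv 13: drop
Round 2: pos2(id98) recv 72: drop; pos4(id79) recv 98: fwd; pos6(id13) recv 79: fwd; pos0(id72) recv 15: drop
Round 3: pos5(id15) recv 98: fwd; pos0(id72) recv 79: fwd
Round 4: pos6(id13) recv 98: fwd; pos1(id60) recv 79: fwd
After round 4: 2 messages still in flight

Answer: 2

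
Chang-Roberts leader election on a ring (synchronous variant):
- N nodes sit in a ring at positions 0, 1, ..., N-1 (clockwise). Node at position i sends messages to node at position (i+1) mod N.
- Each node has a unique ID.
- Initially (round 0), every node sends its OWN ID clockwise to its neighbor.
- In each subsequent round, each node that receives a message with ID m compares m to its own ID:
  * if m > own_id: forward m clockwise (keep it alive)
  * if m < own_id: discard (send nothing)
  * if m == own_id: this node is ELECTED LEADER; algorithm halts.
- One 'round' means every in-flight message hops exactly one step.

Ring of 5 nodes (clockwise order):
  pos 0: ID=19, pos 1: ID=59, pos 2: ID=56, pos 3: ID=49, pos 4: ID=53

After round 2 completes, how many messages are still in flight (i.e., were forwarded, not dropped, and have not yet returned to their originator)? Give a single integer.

Round 1: pos1(id59) recv 19: drop; pos2(id56) recv 59: fwd; pos3(id49) recv 56: fwd; pos4(id53) recv 49: drop; pos0(id19) recv 53: fwd
Round 2: pos3(id49) recv 59: fwd; pos4(id53) recv 56: fwd; pos1(id59) recv 53: drop
After round 2: 2 messages still in flight

Answer: 2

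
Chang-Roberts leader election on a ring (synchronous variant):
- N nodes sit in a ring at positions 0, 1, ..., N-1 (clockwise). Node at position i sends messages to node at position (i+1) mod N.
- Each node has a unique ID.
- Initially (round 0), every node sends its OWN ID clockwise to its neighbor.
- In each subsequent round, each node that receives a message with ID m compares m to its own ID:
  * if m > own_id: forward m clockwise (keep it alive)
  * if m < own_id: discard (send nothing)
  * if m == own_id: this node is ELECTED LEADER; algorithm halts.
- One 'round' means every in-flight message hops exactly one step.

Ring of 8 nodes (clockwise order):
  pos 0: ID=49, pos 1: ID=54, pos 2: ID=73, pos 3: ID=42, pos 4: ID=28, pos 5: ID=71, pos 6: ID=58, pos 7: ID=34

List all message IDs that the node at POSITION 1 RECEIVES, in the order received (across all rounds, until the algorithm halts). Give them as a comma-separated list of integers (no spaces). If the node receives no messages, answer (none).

Round 1: pos1(id54) recv 49: drop; pos2(id73) recv 54: drop; pos3(id42) recv 73: fwd; pos4(id28) recv 42: fwd; pos5(id71) recv 28: drop; pos6(id58) recv 71: fwd; pos7(id34) recv 58: fwd; pos0(id49) recv 34: drop
Round 2: pos4(id28) recv 73: fwd; pos5(id71) recv 42: drop; pos7(id34) recv 71: fwd; pos0(id49) recv 58: fwd
Round 3: pos5(id71) recv 73: fwd; pos0(id49) recv 71: fwd; pos1(id54) recv 58: fwd
Round 4: pos6(id58) recv 73: fwd; pos1(id54) recv 71: fwd; pos2(id73) recv 58: drop
Round 5: pos7(id34) recv 73: fwd; pos2(id73) recv 71: drop
Round 6: pos0(id49) recv 73: fwd
Round 7: pos1(id54) recv 73: fwd
Round 8: pos2(id73) recv 73: ELECTED

Answer: 49,58,71,73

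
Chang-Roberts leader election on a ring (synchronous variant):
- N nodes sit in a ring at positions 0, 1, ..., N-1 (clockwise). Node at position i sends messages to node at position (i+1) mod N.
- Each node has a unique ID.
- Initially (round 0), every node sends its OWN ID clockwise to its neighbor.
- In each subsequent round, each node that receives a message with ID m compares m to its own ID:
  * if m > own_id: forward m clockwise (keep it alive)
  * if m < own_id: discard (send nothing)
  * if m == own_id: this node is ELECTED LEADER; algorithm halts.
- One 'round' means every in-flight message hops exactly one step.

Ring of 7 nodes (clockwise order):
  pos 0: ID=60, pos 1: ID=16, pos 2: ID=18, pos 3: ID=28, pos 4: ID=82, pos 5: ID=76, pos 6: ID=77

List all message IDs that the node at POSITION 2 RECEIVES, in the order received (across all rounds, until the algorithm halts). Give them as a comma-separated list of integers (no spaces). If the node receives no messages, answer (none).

Round 1: pos1(id16) recv 60: fwd; pos2(id18) recv 16: drop; pos3(id28) recv 18: drop; pos4(id82) recv 28: drop; pos5(id76) recv 82: fwd; pos6(id77) recv 76: drop; pos0(id60) recv 77: fwd
Round 2: pos2(id18) recv 60: fwd; pos6(id77) recv 82: fwd; pos1(id16) recv 77: fwd
Round 3: pos3(id28) recv 60: fwd; pos0(id60) recv 82: fwd; pos2(id18) recv 77: fwd
Round 4: pos4(id82) recv 60: drop; pos1(id16) recv 82: fwd; pos3(id28) recv 77: fwd
Round 5: pos2(id18) recv 82: fwd; pos4(id82) recv 77: drop
Round 6: pos3(id28) recv 82: fwd
Round 7: pos4(id82) recv 82: ELECTED

Answer: 16,60,77,82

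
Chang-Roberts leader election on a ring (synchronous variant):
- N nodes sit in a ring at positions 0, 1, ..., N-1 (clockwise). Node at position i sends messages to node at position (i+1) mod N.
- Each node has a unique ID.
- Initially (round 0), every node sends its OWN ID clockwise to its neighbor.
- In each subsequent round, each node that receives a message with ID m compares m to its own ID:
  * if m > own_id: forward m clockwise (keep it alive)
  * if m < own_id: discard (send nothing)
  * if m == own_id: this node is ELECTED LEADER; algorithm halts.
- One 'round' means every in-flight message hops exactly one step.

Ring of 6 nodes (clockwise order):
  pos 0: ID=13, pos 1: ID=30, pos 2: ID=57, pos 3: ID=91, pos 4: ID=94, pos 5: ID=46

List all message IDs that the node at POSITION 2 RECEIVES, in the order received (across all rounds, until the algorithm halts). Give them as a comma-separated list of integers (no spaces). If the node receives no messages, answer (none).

Round 1: pos1(id30) recv 13: drop; pos2(id57) recv 30: drop; pos3(id91) recv 57: drop; pos4(id94) recv 91: drop; pos5(id46) recv 94: fwd; pos0(id13) recv 46: fwd
Round 2: pos0(id13) recv 94: fwd; pos1(id30) recv 46: fwd
Round 3: pos1(id30) recv 94: fwd; pos2(id57) recv 46: drop
Round 4: pos2(id57) recv 94: fwd
Round 5: pos3(id91) recv 94: fwd
Round 6: pos4(id94) recv 94: ELECTED

Answer: 30,46,94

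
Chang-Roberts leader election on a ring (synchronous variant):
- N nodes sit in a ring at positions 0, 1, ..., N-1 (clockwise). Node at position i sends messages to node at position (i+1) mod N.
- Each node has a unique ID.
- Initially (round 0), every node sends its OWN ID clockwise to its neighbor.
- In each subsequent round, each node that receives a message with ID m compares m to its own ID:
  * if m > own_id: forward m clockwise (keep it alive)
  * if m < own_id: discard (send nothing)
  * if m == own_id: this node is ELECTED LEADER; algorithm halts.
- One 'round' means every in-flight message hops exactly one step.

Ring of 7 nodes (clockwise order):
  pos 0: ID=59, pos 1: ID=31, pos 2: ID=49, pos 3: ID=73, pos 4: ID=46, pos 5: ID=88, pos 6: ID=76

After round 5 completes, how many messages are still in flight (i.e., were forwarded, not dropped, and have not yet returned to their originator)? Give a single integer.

Round 1: pos1(id31) recv 59: fwd; pos2(id49) recv 31: drop; pos3(id73) recv 49: drop; pos4(id46) recv 73: fwd; pos5(id88) recv 46: drop; pos6(id76) recv 88: fwd; pos0(id59) recv 76: fwd
Round 2: pos2(id49) recv 59: fwd; pos5(id88) recv 73: drop; pos0(id59) recv 88: fwd; pos1(id31) recv 76: fwd
Round 3: pos3(id73) recv 59: drop; pos1(id31) recv 88: fwd; pos2(id49) recv 76: fwd
Round 4: pos2(id49) recv 88: fwd; pos3(id73) recv 76: fwd
Round 5: pos3(id73) recv 88: fwd; pos4(id46) recv 76: fwd
After round 5: 2 messages still in flight

Answer: 2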